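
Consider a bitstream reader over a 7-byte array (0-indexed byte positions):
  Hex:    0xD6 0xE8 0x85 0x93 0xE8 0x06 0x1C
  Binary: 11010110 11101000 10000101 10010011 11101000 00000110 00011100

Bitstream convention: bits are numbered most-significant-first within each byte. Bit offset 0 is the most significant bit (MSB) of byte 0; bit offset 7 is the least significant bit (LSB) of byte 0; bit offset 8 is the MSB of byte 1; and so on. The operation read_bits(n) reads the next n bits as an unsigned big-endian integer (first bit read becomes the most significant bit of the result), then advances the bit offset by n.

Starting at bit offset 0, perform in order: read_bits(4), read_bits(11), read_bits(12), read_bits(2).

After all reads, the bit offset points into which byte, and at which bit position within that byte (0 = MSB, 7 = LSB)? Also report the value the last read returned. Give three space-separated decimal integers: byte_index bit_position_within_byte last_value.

Answer: 3 5 2

Derivation:
Read 1: bits[0:4] width=4 -> value=13 (bin 1101); offset now 4 = byte 0 bit 4; 52 bits remain
Read 2: bits[4:15] width=11 -> value=884 (bin 01101110100); offset now 15 = byte 1 bit 7; 41 bits remain
Read 3: bits[15:27] width=12 -> value=1068 (bin 010000101100); offset now 27 = byte 3 bit 3; 29 bits remain
Read 4: bits[27:29] width=2 -> value=2 (bin 10); offset now 29 = byte 3 bit 5; 27 bits remain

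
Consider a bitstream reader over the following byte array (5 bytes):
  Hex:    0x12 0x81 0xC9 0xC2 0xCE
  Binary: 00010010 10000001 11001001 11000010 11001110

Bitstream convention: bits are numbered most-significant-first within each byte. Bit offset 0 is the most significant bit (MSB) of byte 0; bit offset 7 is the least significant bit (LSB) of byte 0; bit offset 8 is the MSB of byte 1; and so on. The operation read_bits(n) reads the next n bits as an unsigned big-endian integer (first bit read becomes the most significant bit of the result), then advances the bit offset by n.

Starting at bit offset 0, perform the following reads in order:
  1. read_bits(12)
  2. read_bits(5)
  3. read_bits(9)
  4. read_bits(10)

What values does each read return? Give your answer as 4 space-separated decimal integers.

Answer: 296 3 295 44

Derivation:
Read 1: bits[0:12] width=12 -> value=296 (bin 000100101000); offset now 12 = byte 1 bit 4; 28 bits remain
Read 2: bits[12:17] width=5 -> value=3 (bin 00011); offset now 17 = byte 2 bit 1; 23 bits remain
Read 3: bits[17:26] width=9 -> value=295 (bin 100100111); offset now 26 = byte 3 bit 2; 14 bits remain
Read 4: bits[26:36] width=10 -> value=44 (bin 0000101100); offset now 36 = byte 4 bit 4; 4 bits remain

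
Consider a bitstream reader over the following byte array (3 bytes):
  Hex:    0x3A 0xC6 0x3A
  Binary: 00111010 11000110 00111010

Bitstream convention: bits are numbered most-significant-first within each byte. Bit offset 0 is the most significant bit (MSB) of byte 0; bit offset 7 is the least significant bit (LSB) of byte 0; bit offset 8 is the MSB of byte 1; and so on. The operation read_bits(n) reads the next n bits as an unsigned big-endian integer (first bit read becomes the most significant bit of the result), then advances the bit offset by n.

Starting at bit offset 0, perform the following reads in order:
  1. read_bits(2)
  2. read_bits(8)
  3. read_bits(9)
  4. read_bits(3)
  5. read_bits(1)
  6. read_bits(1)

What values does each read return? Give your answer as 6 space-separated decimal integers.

Answer: 0 235 49 6 1 0

Derivation:
Read 1: bits[0:2] width=2 -> value=0 (bin 00); offset now 2 = byte 0 bit 2; 22 bits remain
Read 2: bits[2:10] width=8 -> value=235 (bin 11101011); offset now 10 = byte 1 bit 2; 14 bits remain
Read 3: bits[10:19] width=9 -> value=49 (bin 000110001); offset now 19 = byte 2 bit 3; 5 bits remain
Read 4: bits[19:22] width=3 -> value=6 (bin 110); offset now 22 = byte 2 bit 6; 2 bits remain
Read 5: bits[22:23] width=1 -> value=1 (bin 1); offset now 23 = byte 2 bit 7; 1 bits remain
Read 6: bits[23:24] width=1 -> value=0 (bin 0); offset now 24 = byte 3 bit 0; 0 bits remain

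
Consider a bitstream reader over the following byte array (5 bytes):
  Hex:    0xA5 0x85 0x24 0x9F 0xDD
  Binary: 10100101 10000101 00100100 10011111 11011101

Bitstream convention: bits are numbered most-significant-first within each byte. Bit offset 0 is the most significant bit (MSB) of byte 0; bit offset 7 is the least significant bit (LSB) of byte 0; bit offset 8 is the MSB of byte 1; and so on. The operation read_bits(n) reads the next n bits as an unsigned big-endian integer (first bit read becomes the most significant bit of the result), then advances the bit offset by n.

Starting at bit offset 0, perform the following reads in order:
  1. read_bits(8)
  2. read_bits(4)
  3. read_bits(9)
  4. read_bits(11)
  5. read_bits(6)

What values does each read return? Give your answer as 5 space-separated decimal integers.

Read 1: bits[0:8] width=8 -> value=165 (bin 10100101); offset now 8 = byte 1 bit 0; 32 bits remain
Read 2: bits[8:12] width=4 -> value=8 (bin 1000); offset now 12 = byte 1 bit 4; 28 bits remain
Read 3: bits[12:21] width=9 -> value=164 (bin 010100100); offset now 21 = byte 2 bit 5; 19 bits remain
Read 4: bits[21:32] width=11 -> value=1183 (bin 10010011111); offset now 32 = byte 4 bit 0; 8 bits remain
Read 5: bits[32:38] width=6 -> value=55 (bin 110111); offset now 38 = byte 4 bit 6; 2 bits remain

Answer: 165 8 164 1183 55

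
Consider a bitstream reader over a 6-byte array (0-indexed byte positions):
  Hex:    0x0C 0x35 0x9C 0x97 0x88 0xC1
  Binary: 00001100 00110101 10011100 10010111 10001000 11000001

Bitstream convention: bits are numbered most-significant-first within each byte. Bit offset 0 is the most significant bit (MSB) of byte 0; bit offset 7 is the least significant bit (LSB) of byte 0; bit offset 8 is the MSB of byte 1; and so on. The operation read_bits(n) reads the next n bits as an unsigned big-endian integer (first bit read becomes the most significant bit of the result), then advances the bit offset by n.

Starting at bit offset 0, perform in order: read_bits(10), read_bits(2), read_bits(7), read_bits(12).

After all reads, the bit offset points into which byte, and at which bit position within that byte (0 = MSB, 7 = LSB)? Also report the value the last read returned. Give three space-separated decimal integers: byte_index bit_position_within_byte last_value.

Answer: 3 7 3659

Derivation:
Read 1: bits[0:10] width=10 -> value=48 (bin 0000110000); offset now 10 = byte 1 bit 2; 38 bits remain
Read 2: bits[10:12] width=2 -> value=3 (bin 11); offset now 12 = byte 1 bit 4; 36 bits remain
Read 3: bits[12:19] width=7 -> value=44 (bin 0101100); offset now 19 = byte 2 bit 3; 29 bits remain
Read 4: bits[19:31] width=12 -> value=3659 (bin 111001001011); offset now 31 = byte 3 bit 7; 17 bits remain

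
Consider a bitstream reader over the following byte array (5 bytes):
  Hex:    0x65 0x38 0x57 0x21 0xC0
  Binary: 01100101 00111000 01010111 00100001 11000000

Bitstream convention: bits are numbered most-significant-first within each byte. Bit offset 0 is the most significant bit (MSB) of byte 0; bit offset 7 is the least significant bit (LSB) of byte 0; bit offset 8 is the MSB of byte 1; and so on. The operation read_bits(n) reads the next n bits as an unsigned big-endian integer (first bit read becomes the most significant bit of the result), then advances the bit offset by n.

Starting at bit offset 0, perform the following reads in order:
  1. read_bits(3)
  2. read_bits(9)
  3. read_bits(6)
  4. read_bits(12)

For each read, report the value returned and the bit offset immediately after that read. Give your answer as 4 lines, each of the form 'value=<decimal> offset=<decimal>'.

Read 1: bits[0:3] width=3 -> value=3 (bin 011); offset now 3 = byte 0 bit 3; 37 bits remain
Read 2: bits[3:12] width=9 -> value=83 (bin 001010011); offset now 12 = byte 1 bit 4; 28 bits remain
Read 3: bits[12:18] width=6 -> value=33 (bin 100001); offset now 18 = byte 2 bit 2; 22 bits remain
Read 4: bits[18:30] width=12 -> value=1480 (bin 010111001000); offset now 30 = byte 3 bit 6; 10 bits remain

Answer: value=3 offset=3
value=83 offset=12
value=33 offset=18
value=1480 offset=30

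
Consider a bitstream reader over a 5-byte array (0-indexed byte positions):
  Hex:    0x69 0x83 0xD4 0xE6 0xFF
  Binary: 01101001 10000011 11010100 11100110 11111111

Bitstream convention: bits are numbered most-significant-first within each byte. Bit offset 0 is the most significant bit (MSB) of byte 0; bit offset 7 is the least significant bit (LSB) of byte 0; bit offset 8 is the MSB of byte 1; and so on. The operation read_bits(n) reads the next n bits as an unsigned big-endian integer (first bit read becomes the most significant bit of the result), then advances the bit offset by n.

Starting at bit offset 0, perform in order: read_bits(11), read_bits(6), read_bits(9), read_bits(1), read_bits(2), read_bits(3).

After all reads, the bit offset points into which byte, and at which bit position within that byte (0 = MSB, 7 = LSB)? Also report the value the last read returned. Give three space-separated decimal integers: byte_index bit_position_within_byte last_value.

Read 1: bits[0:11] width=11 -> value=844 (bin 01101001100); offset now 11 = byte 1 bit 3; 29 bits remain
Read 2: bits[11:17] width=6 -> value=7 (bin 000111); offset now 17 = byte 2 bit 1; 23 bits remain
Read 3: bits[17:26] width=9 -> value=339 (bin 101010011); offset now 26 = byte 3 bit 2; 14 bits remain
Read 4: bits[26:27] width=1 -> value=1 (bin 1); offset now 27 = byte 3 bit 3; 13 bits remain
Read 5: bits[27:29] width=2 -> value=0 (bin 00); offset now 29 = byte 3 bit 5; 11 bits remain
Read 6: bits[29:32] width=3 -> value=6 (bin 110); offset now 32 = byte 4 bit 0; 8 bits remain

Answer: 4 0 6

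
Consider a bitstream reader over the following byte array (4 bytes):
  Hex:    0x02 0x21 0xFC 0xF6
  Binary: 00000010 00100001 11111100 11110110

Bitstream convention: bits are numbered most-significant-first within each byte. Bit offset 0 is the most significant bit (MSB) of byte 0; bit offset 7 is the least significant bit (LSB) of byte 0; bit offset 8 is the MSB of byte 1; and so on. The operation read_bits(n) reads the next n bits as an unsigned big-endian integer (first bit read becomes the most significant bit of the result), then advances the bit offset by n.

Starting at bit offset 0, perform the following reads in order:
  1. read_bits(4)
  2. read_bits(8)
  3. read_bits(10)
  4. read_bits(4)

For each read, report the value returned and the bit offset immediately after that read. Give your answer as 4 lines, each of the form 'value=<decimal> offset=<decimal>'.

Read 1: bits[0:4] width=4 -> value=0 (bin 0000); offset now 4 = byte 0 bit 4; 28 bits remain
Read 2: bits[4:12] width=8 -> value=34 (bin 00100010); offset now 12 = byte 1 bit 4; 20 bits remain
Read 3: bits[12:22] width=10 -> value=127 (bin 0001111111); offset now 22 = byte 2 bit 6; 10 bits remain
Read 4: bits[22:26] width=4 -> value=3 (bin 0011); offset now 26 = byte 3 bit 2; 6 bits remain

Answer: value=0 offset=4
value=34 offset=12
value=127 offset=22
value=3 offset=26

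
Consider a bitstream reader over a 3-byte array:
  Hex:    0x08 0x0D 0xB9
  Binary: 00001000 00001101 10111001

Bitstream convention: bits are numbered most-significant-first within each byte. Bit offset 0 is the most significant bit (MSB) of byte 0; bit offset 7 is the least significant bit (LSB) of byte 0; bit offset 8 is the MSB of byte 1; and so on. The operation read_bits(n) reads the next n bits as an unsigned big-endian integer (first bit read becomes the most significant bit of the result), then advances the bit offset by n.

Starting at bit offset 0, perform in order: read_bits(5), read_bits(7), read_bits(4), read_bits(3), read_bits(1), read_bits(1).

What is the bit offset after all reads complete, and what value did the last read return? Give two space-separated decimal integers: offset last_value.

Answer: 21 1

Derivation:
Read 1: bits[0:5] width=5 -> value=1 (bin 00001); offset now 5 = byte 0 bit 5; 19 bits remain
Read 2: bits[5:12] width=7 -> value=0 (bin 0000000); offset now 12 = byte 1 bit 4; 12 bits remain
Read 3: bits[12:16] width=4 -> value=13 (bin 1101); offset now 16 = byte 2 bit 0; 8 bits remain
Read 4: bits[16:19] width=3 -> value=5 (bin 101); offset now 19 = byte 2 bit 3; 5 bits remain
Read 5: bits[19:20] width=1 -> value=1 (bin 1); offset now 20 = byte 2 bit 4; 4 bits remain
Read 6: bits[20:21] width=1 -> value=1 (bin 1); offset now 21 = byte 2 bit 5; 3 bits remain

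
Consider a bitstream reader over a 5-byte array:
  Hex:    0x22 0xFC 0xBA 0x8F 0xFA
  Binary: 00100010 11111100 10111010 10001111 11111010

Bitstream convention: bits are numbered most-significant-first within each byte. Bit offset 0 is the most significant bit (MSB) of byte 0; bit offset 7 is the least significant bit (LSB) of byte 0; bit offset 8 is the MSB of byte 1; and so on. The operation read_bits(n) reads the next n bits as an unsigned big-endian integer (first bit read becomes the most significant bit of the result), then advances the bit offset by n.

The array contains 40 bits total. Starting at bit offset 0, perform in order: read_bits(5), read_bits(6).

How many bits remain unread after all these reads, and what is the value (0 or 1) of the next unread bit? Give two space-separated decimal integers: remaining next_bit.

Read 1: bits[0:5] width=5 -> value=4 (bin 00100); offset now 5 = byte 0 bit 5; 35 bits remain
Read 2: bits[5:11] width=6 -> value=23 (bin 010111); offset now 11 = byte 1 bit 3; 29 bits remain

Answer: 29 1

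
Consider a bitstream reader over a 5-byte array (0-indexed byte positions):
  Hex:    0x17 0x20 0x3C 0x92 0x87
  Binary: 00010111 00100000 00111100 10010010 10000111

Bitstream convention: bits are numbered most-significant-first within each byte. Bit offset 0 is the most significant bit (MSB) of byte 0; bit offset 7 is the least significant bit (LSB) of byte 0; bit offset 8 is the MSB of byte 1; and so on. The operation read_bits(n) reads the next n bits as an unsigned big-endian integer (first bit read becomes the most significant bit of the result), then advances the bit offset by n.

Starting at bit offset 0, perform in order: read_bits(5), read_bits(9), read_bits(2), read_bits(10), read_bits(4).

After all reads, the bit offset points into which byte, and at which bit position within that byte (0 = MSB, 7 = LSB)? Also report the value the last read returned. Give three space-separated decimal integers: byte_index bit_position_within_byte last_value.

Read 1: bits[0:5] width=5 -> value=2 (bin 00010); offset now 5 = byte 0 bit 5; 35 bits remain
Read 2: bits[5:14] width=9 -> value=456 (bin 111001000); offset now 14 = byte 1 bit 6; 26 bits remain
Read 3: bits[14:16] width=2 -> value=0 (bin 00); offset now 16 = byte 2 bit 0; 24 bits remain
Read 4: bits[16:26] width=10 -> value=242 (bin 0011110010); offset now 26 = byte 3 bit 2; 14 bits remain
Read 5: bits[26:30] width=4 -> value=4 (bin 0100); offset now 30 = byte 3 bit 6; 10 bits remain

Answer: 3 6 4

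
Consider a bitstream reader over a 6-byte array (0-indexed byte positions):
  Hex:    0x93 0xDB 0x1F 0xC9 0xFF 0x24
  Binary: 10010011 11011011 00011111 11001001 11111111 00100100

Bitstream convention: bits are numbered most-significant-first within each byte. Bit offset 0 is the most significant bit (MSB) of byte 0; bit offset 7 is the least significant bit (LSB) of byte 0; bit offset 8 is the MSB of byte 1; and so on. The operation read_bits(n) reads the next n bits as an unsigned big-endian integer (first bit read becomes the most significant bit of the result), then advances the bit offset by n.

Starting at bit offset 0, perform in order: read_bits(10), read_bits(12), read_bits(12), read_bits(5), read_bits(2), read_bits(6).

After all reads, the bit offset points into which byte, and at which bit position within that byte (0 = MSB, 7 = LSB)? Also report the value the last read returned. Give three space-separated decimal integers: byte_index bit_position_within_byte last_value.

Read 1: bits[0:10] width=10 -> value=591 (bin 1001001111); offset now 10 = byte 1 bit 2; 38 bits remain
Read 2: bits[10:22] width=12 -> value=1735 (bin 011011000111); offset now 22 = byte 2 bit 6; 26 bits remain
Read 3: bits[22:34] width=12 -> value=3879 (bin 111100100111); offset now 34 = byte 4 bit 2; 14 bits remain
Read 4: bits[34:39] width=5 -> value=31 (bin 11111); offset now 39 = byte 4 bit 7; 9 bits remain
Read 5: bits[39:41] width=2 -> value=2 (bin 10); offset now 41 = byte 5 bit 1; 7 bits remain
Read 6: bits[41:47] width=6 -> value=18 (bin 010010); offset now 47 = byte 5 bit 7; 1 bits remain

Answer: 5 7 18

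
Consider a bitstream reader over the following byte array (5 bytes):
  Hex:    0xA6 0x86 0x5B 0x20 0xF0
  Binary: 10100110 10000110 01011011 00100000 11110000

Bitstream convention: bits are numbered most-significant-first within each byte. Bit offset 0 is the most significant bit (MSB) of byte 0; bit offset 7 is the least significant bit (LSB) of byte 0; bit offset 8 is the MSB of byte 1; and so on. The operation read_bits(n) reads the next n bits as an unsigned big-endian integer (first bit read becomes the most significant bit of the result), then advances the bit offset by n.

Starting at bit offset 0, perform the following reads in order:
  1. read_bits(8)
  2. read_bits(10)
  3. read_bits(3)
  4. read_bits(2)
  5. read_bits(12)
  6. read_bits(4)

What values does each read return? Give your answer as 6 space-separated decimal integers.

Read 1: bits[0:8] width=8 -> value=166 (bin 10100110); offset now 8 = byte 1 bit 0; 32 bits remain
Read 2: bits[8:18] width=10 -> value=537 (bin 1000011001); offset now 18 = byte 2 bit 2; 22 bits remain
Read 3: bits[18:21] width=3 -> value=3 (bin 011); offset now 21 = byte 2 bit 5; 19 bits remain
Read 4: bits[21:23] width=2 -> value=1 (bin 01); offset now 23 = byte 2 bit 7; 17 bits remain
Read 5: bits[23:35] width=12 -> value=2311 (bin 100100000111); offset now 35 = byte 4 bit 3; 5 bits remain
Read 6: bits[35:39] width=4 -> value=8 (bin 1000); offset now 39 = byte 4 bit 7; 1 bits remain

Answer: 166 537 3 1 2311 8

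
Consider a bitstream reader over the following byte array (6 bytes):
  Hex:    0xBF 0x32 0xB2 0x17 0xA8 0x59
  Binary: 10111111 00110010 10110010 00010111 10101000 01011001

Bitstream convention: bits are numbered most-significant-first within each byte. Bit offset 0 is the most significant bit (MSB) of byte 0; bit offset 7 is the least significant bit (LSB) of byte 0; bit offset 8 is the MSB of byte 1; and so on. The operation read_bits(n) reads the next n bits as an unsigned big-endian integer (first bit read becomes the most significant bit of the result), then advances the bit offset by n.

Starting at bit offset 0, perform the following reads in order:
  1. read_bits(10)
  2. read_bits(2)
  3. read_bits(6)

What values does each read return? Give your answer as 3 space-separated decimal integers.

Read 1: bits[0:10] width=10 -> value=764 (bin 1011111100); offset now 10 = byte 1 bit 2; 38 bits remain
Read 2: bits[10:12] width=2 -> value=3 (bin 11); offset now 12 = byte 1 bit 4; 36 bits remain
Read 3: bits[12:18] width=6 -> value=10 (bin 001010); offset now 18 = byte 2 bit 2; 30 bits remain

Answer: 764 3 10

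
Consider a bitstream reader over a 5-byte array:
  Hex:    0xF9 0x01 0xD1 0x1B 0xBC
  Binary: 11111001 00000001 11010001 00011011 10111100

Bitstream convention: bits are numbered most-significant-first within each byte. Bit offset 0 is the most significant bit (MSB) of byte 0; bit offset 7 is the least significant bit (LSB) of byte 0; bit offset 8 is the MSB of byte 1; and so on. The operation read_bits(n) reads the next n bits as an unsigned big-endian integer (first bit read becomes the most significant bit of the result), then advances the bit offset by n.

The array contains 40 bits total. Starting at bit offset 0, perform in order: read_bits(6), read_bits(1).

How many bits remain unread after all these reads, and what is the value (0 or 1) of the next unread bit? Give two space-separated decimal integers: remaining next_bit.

Answer: 33 1

Derivation:
Read 1: bits[0:6] width=6 -> value=62 (bin 111110); offset now 6 = byte 0 bit 6; 34 bits remain
Read 2: bits[6:7] width=1 -> value=0 (bin 0); offset now 7 = byte 0 bit 7; 33 bits remain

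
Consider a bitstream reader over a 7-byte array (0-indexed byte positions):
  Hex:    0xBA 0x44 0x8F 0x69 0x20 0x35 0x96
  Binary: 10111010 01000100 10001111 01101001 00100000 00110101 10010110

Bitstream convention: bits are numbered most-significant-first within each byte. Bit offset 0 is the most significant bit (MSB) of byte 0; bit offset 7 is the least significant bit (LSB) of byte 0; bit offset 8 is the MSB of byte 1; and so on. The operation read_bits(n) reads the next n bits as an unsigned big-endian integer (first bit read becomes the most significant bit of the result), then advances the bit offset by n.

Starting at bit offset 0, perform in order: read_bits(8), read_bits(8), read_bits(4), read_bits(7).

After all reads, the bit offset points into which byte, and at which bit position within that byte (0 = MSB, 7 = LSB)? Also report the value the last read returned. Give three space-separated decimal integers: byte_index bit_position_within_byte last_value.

Read 1: bits[0:8] width=8 -> value=186 (bin 10111010); offset now 8 = byte 1 bit 0; 48 bits remain
Read 2: bits[8:16] width=8 -> value=68 (bin 01000100); offset now 16 = byte 2 bit 0; 40 bits remain
Read 3: bits[16:20] width=4 -> value=8 (bin 1000); offset now 20 = byte 2 bit 4; 36 bits remain
Read 4: bits[20:27] width=7 -> value=123 (bin 1111011); offset now 27 = byte 3 bit 3; 29 bits remain

Answer: 3 3 123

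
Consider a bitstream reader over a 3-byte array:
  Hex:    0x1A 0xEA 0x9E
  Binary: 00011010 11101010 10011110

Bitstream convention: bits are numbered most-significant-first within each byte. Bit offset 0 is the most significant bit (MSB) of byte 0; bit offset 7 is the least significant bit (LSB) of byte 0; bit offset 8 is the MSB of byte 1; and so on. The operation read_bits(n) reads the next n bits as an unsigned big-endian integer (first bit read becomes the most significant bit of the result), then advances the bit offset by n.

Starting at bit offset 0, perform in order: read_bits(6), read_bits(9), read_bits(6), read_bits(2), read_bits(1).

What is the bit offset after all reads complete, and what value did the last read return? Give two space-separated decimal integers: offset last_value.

Read 1: bits[0:6] width=6 -> value=6 (bin 000110); offset now 6 = byte 0 bit 6; 18 bits remain
Read 2: bits[6:15] width=9 -> value=373 (bin 101110101); offset now 15 = byte 1 bit 7; 9 bits remain
Read 3: bits[15:21] width=6 -> value=19 (bin 010011); offset now 21 = byte 2 bit 5; 3 bits remain
Read 4: bits[21:23] width=2 -> value=3 (bin 11); offset now 23 = byte 2 bit 7; 1 bits remain
Read 5: bits[23:24] width=1 -> value=0 (bin 0); offset now 24 = byte 3 bit 0; 0 bits remain

Answer: 24 0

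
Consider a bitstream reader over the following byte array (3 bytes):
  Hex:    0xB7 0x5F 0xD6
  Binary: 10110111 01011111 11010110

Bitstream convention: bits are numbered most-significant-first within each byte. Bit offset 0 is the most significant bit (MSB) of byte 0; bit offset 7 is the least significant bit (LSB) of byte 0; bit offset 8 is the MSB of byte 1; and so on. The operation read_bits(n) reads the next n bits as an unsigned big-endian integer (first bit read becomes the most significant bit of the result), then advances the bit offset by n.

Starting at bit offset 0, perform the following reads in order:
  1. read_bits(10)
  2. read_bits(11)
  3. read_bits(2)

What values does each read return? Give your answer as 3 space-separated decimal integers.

Answer: 733 1018 3

Derivation:
Read 1: bits[0:10] width=10 -> value=733 (bin 1011011101); offset now 10 = byte 1 bit 2; 14 bits remain
Read 2: bits[10:21] width=11 -> value=1018 (bin 01111111010); offset now 21 = byte 2 bit 5; 3 bits remain
Read 3: bits[21:23] width=2 -> value=3 (bin 11); offset now 23 = byte 2 bit 7; 1 bits remain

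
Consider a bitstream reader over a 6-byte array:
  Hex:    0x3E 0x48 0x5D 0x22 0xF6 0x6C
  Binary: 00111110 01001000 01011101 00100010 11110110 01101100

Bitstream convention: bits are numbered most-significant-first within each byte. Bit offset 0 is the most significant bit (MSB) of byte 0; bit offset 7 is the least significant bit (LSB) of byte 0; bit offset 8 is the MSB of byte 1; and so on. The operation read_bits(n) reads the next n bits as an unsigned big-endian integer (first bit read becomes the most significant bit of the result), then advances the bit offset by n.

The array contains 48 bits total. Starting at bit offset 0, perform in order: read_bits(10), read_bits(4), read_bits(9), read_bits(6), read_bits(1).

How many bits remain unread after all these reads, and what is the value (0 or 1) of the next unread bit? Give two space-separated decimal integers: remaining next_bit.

Answer: 18 1

Derivation:
Read 1: bits[0:10] width=10 -> value=249 (bin 0011111001); offset now 10 = byte 1 bit 2; 38 bits remain
Read 2: bits[10:14] width=4 -> value=2 (bin 0010); offset now 14 = byte 1 bit 6; 34 bits remain
Read 3: bits[14:23] width=9 -> value=46 (bin 000101110); offset now 23 = byte 2 bit 7; 25 bits remain
Read 4: bits[23:29] width=6 -> value=36 (bin 100100); offset now 29 = byte 3 bit 5; 19 bits remain
Read 5: bits[29:30] width=1 -> value=0 (bin 0); offset now 30 = byte 3 bit 6; 18 bits remain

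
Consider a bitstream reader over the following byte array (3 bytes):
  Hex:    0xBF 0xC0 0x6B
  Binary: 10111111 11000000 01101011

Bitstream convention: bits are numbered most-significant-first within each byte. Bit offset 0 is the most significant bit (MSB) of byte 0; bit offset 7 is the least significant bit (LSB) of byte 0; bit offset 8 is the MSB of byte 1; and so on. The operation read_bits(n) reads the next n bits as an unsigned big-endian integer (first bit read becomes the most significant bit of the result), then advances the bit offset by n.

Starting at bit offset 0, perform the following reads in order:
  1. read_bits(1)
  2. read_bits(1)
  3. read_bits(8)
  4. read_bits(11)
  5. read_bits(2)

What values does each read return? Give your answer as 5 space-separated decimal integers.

Read 1: bits[0:1] width=1 -> value=1 (bin 1); offset now 1 = byte 0 bit 1; 23 bits remain
Read 2: bits[1:2] width=1 -> value=0 (bin 0); offset now 2 = byte 0 bit 2; 22 bits remain
Read 3: bits[2:10] width=8 -> value=255 (bin 11111111); offset now 10 = byte 1 bit 2; 14 bits remain
Read 4: bits[10:21] width=11 -> value=13 (bin 00000001101); offset now 21 = byte 2 bit 5; 3 bits remain
Read 5: bits[21:23] width=2 -> value=1 (bin 01); offset now 23 = byte 2 bit 7; 1 bits remain

Answer: 1 0 255 13 1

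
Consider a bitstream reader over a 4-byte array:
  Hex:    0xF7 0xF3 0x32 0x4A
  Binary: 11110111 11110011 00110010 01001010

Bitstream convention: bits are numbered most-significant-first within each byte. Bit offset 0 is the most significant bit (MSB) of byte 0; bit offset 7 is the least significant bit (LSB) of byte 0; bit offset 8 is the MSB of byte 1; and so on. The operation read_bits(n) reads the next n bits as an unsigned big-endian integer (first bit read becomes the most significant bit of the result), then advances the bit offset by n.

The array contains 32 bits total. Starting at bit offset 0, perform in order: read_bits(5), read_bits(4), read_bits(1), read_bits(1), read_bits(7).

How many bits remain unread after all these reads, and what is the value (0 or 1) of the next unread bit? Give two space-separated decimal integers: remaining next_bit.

Answer: 14 1

Derivation:
Read 1: bits[0:5] width=5 -> value=30 (bin 11110); offset now 5 = byte 0 bit 5; 27 bits remain
Read 2: bits[5:9] width=4 -> value=15 (bin 1111); offset now 9 = byte 1 bit 1; 23 bits remain
Read 3: bits[9:10] width=1 -> value=1 (bin 1); offset now 10 = byte 1 bit 2; 22 bits remain
Read 4: bits[10:11] width=1 -> value=1 (bin 1); offset now 11 = byte 1 bit 3; 21 bits remain
Read 5: bits[11:18] width=7 -> value=76 (bin 1001100); offset now 18 = byte 2 bit 2; 14 bits remain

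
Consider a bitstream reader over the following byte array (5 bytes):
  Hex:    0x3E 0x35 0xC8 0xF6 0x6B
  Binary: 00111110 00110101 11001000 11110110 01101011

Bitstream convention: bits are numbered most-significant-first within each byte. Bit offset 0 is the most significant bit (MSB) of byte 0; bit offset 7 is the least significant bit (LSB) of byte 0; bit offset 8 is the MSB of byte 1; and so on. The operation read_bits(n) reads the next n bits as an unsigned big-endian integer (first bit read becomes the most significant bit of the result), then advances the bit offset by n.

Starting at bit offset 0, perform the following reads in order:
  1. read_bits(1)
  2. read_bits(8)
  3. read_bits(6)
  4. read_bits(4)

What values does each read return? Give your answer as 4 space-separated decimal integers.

Answer: 0 124 26 14

Derivation:
Read 1: bits[0:1] width=1 -> value=0 (bin 0); offset now 1 = byte 0 bit 1; 39 bits remain
Read 2: bits[1:9] width=8 -> value=124 (bin 01111100); offset now 9 = byte 1 bit 1; 31 bits remain
Read 3: bits[9:15] width=6 -> value=26 (bin 011010); offset now 15 = byte 1 bit 7; 25 bits remain
Read 4: bits[15:19] width=4 -> value=14 (bin 1110); offset now 19 = byte 2 bit 3; 21 bits remain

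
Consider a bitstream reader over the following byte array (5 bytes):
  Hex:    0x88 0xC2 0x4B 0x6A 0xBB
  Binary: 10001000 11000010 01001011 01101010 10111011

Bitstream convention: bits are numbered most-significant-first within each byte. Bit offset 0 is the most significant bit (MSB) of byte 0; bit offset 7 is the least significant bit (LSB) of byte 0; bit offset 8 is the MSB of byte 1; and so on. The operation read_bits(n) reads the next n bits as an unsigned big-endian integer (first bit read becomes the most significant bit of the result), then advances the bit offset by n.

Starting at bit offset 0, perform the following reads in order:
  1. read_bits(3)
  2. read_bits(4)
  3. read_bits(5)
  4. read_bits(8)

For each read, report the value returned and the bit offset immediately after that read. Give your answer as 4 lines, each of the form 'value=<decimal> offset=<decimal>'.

Read 1: bits[0:3] width=3 -> value=4 (bin 100); offset now 3 = byte 0 bit 3; 37 bits remain
Read 2: bits[3:7] width=4 -> value=4 (bin 0100); offset now 7 = byte 0 bit 7; 33 bits remain
Read 3: bits[7:12] width=5 -> value=12 (bin 01100); offset now 12 = byte 1 bit 4; 28 bits remain
Read 4: bits[12:20] width=8 -> value=36 (bin 00100100); offset now 20 = byte 2 bit 4; 20 bits remain

Answer: value=4 offset=3
value=4 offset=7
value=12 offset=12
value=36 offset=20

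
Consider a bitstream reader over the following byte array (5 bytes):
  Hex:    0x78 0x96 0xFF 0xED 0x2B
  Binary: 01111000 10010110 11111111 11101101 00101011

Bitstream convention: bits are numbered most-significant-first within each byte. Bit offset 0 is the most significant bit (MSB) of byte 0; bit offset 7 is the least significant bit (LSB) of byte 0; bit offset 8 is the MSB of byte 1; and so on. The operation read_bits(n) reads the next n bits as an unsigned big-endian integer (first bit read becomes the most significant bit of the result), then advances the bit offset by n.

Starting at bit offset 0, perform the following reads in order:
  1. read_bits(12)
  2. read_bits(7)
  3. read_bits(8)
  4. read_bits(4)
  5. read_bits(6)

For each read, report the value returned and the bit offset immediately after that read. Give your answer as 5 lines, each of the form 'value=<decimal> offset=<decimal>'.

Read 1: bits[0:12] width=12 -> value=1929 (bin 011110001001); offset now 12 = byte 1 bit 4; 28 bits remain
Read 2: bits[12:19] width=7 -> value=55 (bin 0110111); offset now 19 = byte 2 bit 3; 21 bits remain
Read 3: bits[19:27] width=8 -> value=255 (bin 11111111); offset now 27 = byte 3 bit 3; 13 bits remain
Read 4: bits[27:31] width=4 -> value=6 (bin 0110); offset now 31 = byte 3 bit 7; 9 bits remain
Read 5: bits[31:37] width=6 -> value=37 (bin 100101); offset now 37 = byte 4 bit 5; 3 bits remain

Answer: value=1929 offset=12
value=55 offset=19
value=255 offset=27
value=6 offset=31
value=37 offset=37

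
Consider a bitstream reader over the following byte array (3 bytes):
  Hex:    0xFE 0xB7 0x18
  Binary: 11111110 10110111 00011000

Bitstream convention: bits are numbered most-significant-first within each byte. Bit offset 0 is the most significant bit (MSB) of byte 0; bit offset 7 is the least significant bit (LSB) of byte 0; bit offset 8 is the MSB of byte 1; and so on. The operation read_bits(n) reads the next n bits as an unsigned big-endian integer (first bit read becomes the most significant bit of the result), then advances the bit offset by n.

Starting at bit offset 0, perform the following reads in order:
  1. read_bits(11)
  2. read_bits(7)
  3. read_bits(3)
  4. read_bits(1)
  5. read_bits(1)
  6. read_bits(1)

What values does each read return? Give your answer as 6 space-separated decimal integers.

Answer: 2037 92 3 0 0 0

Derivation:
Read 1: bits[0:11] width=11 -> value=2037 (bin 11111110101); offset now 11 = byte 1 bit 3; 13 bits remain
Read 2: bits[11:18] width=7 -> value=92 (bin 1011100); offset now 18 = byte 2 bit 2; 6 bits remain
Read 3: bits[18:21] width=3 -> value=3 (bin 011); offset now 21 = byte 2 bit 5; 3 bits remain
Read 4: bits[21:22] width=1 -> value=0 (bin 0); offset now 22 = byte 2 bit 6; 2 bits remain
Read 5: bits[22:23] width=1 -> value=0 (bin 0); offset now 23 = byte 2 bit 7; 1 bits remain
Read 6: bits[23:24] width=1 -> value=0 (bin 0); offset now 24 = byte 3 bit 0; 0 bits remain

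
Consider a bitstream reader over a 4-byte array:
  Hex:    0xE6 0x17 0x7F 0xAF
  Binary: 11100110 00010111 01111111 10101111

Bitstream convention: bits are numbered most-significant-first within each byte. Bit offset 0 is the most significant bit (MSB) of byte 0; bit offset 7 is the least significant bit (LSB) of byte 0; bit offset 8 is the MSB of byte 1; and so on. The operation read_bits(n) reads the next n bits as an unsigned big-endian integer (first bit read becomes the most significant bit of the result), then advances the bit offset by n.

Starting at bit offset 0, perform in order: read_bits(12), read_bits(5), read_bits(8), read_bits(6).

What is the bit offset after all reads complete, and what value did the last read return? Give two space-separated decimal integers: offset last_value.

Answer: 31 23

Derivation:
Read 1: bits[0:12] width=12 -> value=3681 (bin 111001100001); offset now 12 = byte 1 bit 4; 20 bits remain
Read 2: bits[12:17] width=5 -> value=14 (bin 01110); offset now 17 = byte 2 bit 1; 15 bits remain
Read 3: bits[17:25] width=8 -> value=255 (bin 11111111); offset now 25 = byte 3 bit 1; 7 bits remain
Read 4: bits[25:31] width=6 -> value=23 (bin 010111); offset now 31 = byte 3 bit 7; 1 bits remain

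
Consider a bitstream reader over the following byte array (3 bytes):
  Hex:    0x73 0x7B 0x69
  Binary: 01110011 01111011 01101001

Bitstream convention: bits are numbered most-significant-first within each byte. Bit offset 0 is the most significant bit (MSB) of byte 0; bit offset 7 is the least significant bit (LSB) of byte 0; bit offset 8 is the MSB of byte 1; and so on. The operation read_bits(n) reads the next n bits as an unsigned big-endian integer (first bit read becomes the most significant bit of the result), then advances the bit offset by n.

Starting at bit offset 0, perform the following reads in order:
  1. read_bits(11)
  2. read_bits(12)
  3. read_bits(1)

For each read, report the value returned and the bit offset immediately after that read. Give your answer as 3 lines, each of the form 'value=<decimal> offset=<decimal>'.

Answer: value=923 offset=11
value=3508 offset=23
value=1 offset=24

Derivation:
Read 1: bits[0:11] width=11 -> value=923 (bin 01110011011); offset now 11 = byte 1 bit 3; 13 bits remain
Read 2: bits[11:23] width=12 -> value=3508 (bin 110110110100); offset now 23 = byte 2 bit 7; 1 bits remain
Read 3: bits[23:24] width=1 -> value=1 (bin 1); offset now 24 = byte 3 bit 0; 0 bits remain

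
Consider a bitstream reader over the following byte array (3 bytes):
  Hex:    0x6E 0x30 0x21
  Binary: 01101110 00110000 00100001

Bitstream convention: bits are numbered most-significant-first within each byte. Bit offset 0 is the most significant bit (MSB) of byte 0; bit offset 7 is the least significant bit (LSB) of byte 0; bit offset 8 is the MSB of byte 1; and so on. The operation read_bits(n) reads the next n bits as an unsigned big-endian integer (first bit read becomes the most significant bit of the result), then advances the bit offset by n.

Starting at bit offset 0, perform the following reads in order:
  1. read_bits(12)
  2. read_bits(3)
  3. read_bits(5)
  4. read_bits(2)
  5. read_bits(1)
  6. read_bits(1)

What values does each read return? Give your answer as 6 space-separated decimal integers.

Answer: 1763 0 2 0 0 1

Derivation:
Read 1: bits[0:12] width=12 -> value=1763 (bin 011011100011); offset now 12 = byte 1 bit 4; 12 bits remain
Read 2: bits[12:15] width=3 -> value=0 (bin 000); offset now 15 = byte 1 bit 7; 9 bits remain
Read 3: bits[15:20] width=5 -> value=2 (bin 00010); offset now 20 = byte 2 bit 4; 4 bits remain
Read 4: bits[20:22] width=2 -> value=0 (bin 00); offset now 22 = byte 2 bit 6; 2 bits remain
Read 5: bits[22:23] width=1 -> value=0 (bin 0); offset now 23 = byte 2 bit 7; 1 bits remain
Read 6: bits[23:24] width=1 -> value=1 (bin 1); offset now 24 = byte 3 bit 0; 0 bits remain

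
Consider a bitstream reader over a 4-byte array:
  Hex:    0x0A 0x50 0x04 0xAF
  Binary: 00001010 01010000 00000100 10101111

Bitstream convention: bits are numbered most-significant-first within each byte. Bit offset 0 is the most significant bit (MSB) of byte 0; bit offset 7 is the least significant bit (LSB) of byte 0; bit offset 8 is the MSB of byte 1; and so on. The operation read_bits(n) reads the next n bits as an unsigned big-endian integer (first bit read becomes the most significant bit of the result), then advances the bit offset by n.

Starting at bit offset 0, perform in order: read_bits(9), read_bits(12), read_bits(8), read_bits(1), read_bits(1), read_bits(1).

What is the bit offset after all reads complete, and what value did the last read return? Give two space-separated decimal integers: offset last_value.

Read 1: bits[0:9] width=9 -> value=20 (bin 000010100); offset now 9 = byte 1 bit 1; 23 bits remain
Read 2: bits[9:21] width=12 -> value=2560 (bin 101000000000); offset now 21 = byte 2 bit 5; 11 bits remain
Read 3: bits[21:29] width=8 -> value=149 (bin 10010101); offset now 29 = byte 3 bit 5; 3 bits remain
Read 4: bits[29:30] width=1 -> value=1 (bin 1); offset now 30 = byte 3 bit 6; 2 bits remain
Read 5: bits[30:31] width=1 -> value=1 (bin 1); offset now 31 = byte 3 bit 7; 1 bits remain
Read 6: bits[31:32] width=1 -> value=1 (bin 1); offset now 32 = byte 4 bit 0; 0 bits remain

Answer: 32 1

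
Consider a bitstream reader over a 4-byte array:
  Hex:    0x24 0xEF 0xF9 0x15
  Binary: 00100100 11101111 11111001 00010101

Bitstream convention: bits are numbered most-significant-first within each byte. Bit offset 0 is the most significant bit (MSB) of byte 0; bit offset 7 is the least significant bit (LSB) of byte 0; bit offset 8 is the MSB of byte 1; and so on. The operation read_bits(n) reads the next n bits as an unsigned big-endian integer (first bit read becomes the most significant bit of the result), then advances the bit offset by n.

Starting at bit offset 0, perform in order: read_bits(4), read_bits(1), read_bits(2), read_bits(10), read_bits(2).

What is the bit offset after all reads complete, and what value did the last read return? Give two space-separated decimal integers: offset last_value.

Read 1: bits[0:4] width=4 -> value=2 (bin 0010); offset now 4 = byte 0 bit 4; 28 bits remain
Read 2: bits[4:5] width=1 -> value=0 (bin 0); offset now 5 = byte 0 bit 5; 27 bits remain
Read 3: bits[5:7] width=2 -> value=2 (bin 10); offset now 7 = byte 0 bit 7; 25 bits remain
Read 4: bits[7:17] width=10 -> value=479 (bin 0111011111); offset now 17 = byte 2 bit 1; 15 bits remain
Read 5: bits[17:19] width=2 -> value=3 (bin 11); offset now 19 = byte 2 bit 3; 13 bits remain

Answer: 19 3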